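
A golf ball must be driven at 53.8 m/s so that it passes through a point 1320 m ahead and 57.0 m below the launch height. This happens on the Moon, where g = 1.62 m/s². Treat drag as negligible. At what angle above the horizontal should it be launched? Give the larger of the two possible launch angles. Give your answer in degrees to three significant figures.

Trajectory: y = x tanθ − g x² (1 + tan²θ)/(2v₀²). With x = 1320, y = −57.0, v₀ = 53.8, g = 1.62:
487.6 tan²θ − 1320 tanθ + (430.6) = 0.
tanθ = [1320 ± √(1320² − 4 × 487.6 × (430.6))] / (2 × 487.6) = (1320 ± 950.0) / 975.2, giving tanθ = 0.3794 or 2.328.
θ = 20.78° or 66.75°; the larger is 66.75°.

66.8°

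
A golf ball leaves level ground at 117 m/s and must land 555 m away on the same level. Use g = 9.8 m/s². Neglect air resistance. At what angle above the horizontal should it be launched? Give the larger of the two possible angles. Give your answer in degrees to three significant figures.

From R = (v₀²/g) sin 2θ: sin 2θ = 9.80 × 555 / 13689 = 0.3973.
2θ = 23.41° or 180° − 23.41° = 156.6°, so θ = 11.71° or 78.29°.
The larger angle is 78.29°.

78.3°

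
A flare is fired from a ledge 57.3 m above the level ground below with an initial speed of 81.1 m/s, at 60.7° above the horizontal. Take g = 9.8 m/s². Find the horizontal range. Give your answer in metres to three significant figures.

Resolve: vₓ = 81.10 cos 60.7° = 39.69 m/s and v_y0 = 81.10 sin 60.7° = 70.72 m/s.
The projectile lands when y = 57.3 + (70.72) t − ½·9.80·t² = 0. Positive root: t = (70.72 + √(70.72² + 2·9.80·57.3)) / 9.80 = (70.72 + 78.26) / 9.80 = 15.20 s.
Horizontal distance: R = vₓ t = 39.69 × 15.20 = 603.4 m.

603 m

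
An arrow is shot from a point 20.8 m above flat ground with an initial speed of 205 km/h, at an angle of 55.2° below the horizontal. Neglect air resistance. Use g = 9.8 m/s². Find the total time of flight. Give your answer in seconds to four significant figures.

0.4258 s

Convert: 205 km/h = 205/3.6 = 56.94 m/s.
Components: vₓ = 56.94 cos 55.2° = 32.50 m/s, v_y0 = −46.76 m/s (downward).
With up positive and y = 0 at the ground: y(t) = 20.8 + (−46.76) t − 4.900 t². Setting y = 0 and taking the positive root: t = [−46.76 + √(46.76² + 2·9.80·20.8)] / 9.80 = (−46.76 + 50.93) / 9.80 = 0.4258 s.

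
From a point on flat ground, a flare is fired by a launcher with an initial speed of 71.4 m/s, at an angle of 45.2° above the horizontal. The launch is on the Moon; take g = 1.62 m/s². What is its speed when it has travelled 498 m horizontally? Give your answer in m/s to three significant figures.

Components: vₓ = 71.40 cos 45.2° = 50.31 m/s, v_y0 = 71.40 sin 45.2° = 50.66 m/s.
Time to reach x = 498 m: t = x/vₓ = 498/50.31 = 9.898 s.
Vertical velocity there: v_y = v_y0 − g t = 50.66 − 1.62 × 9.898 = 34.63 m/s.
Speed: √(vₓ² + v_y²) = √(50.31² + 34.63²) = 61.08 m/s.

61.1 m/s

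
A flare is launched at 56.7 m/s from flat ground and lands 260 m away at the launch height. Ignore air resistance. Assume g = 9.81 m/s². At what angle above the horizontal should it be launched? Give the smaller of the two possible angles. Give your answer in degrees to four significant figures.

From R = (v₀²/g) sin 2θ: sin 2θ = 9.81 × 260 / 3214.9 = 0.7934.
2θ = 52.50° or 180° − 52.50° = 127.5°, so θ = 26.25° or 63.75°.
The smaller angle is 26.25°.

26.25°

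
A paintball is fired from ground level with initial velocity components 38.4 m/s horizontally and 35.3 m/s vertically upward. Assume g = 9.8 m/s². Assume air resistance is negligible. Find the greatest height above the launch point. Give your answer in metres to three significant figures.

63.6 m

At the apex v_y = 0, so H = v_y0²/(2g) = 35.30²/19.60 = 63.58 m.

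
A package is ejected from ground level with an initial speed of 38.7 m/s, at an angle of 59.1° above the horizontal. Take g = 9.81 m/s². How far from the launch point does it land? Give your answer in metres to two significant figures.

vₓ = 38.70 cos 59.1° = 19.87 m/s; v_y0 = 38.70 sin 59.1° = 33.21 m/s.
Flight time T = 2 v_y0 / g = 6.770 s.
Range: R = vₓ T = 19.87 × 6.770 = 134.5 m.

130 m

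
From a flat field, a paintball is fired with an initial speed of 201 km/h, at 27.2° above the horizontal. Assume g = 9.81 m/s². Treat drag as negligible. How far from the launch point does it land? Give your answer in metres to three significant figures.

258 m

Convert: 201 km/h = 201/3.6 = 55.83 m/s.
Components: vₓ = 55.83 cos 27.2° = 49.66 m/s, v_y0 = 55.83 sin 27.2° = 25.52 m/s.
Flight time T = 2 v_y0 / g = 5.203 s.
Horizontal distance R = vₓ T = 49.66 × 5.203 = 258.4 m.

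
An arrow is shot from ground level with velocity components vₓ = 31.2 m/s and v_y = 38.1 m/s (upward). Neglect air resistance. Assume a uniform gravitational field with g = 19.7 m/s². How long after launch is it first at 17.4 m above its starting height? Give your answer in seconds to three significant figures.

Require v_y0 t − ½ g t² = 17.4, i.e. 9.850 t² − 38.10 t + 17.4 = 0.
t = [38.10 ± √(38.10² − 2·19.7·17.4)] / 19.7 = (38.10 ± 27.68) / 19.7, so t = 0.5291 s or t = 3.339 s.
The first (ascending) time is 0.5291 s.

0.529 s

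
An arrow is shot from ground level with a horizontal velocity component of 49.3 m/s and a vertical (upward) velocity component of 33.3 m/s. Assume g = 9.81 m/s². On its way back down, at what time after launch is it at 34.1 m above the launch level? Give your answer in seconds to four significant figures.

5.532 s

Height y(t) = 33.30 t − 4.905 t² = 34.1 gives 4.905 t² − 33.30 t + 34.1 = 0.
Quadratic formula: t = (33.30 ± √439.85) / 9.81 = (33.30 ± 20.97) / 9.81 → t = 1.257 s or 5.532 s.
The descending-branch root is 5.532 s.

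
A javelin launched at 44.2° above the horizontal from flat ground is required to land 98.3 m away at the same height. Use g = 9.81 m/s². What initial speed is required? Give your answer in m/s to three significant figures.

Level-ground range: R = v₀² sin(2θ)/g, so v₀ = √(gR / sin 2θ).
v₀ = √(9.81 × 98.3 / sin 88.40°) = √(964.3 / 0.9996) = √964.70 = 31.06 m/s.

31.1 m/s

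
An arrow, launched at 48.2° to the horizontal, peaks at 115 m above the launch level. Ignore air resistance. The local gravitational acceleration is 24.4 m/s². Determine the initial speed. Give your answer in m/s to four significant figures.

100.5 m/s

At the peak v_y = 0, so v_y0 = √(2gH) = √(2 × 24.4 × 115) = 74.91 m/s.
v_y0 = v₀ sin θ ⇒ v₀ = 74.91 / sin 48.2° = 100.5 m/s.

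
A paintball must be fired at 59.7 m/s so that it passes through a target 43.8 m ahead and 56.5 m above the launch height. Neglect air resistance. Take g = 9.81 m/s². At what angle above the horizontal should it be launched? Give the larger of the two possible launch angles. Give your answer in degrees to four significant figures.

86.21°

Trajectory: y = x tanθ − g x² (1 + tan²θ)/(2v₀²). With x = 43.8, y = 56.5, v₀ = 59.7, g = 9.81:
2.640 tan²θ − 43.8 tanθ + (59.14) = 0.
tanθ = [43.8 ± √(43.8² − 4 × 2.640 × (59.14))] / (2 × 2.640) = (43.8 ± 35.97) / 5.280, giving tanθ = 1.483 or 15.11.
θ = 56.00° or 86.21°; the larger is 86.21°.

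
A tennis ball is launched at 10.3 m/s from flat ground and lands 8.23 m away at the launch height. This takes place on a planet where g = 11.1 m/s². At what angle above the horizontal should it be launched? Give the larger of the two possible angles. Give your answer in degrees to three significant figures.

60.3°

From R = (v₀²/g) sin 2θ: sin 2θ = 11.1 × 8.23 / 106.09 = 0.8611.
2θ = 59.44° or 180° − 59.44° = 120.6°, so θ = 29.72° or 60.28°.
The larger angle is 60.28°.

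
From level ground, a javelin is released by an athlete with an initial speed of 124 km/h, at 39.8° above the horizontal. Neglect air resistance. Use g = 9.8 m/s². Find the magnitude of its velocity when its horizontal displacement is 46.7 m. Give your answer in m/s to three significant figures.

26.9 m/s

Convert: 124 km/h = 124/3.6 = 34.44 m/s.
vₓ = 34.44 cos 39.8° = 26.46 m/s; v_y0 = 34.44 sin 39.8° = 22.05 m/s.
At x = 46.7 m, t = x/vₓ = 46.7/26.46 = 1.765 s.
Vertical velocity there: v_y = v_y0 − g t = 22.05 − 9.80 × 1.765 = 4.754 m/s.
Speed: √(vₓ² + v_y²) = √(26.46² + 4.754²) = 26.89 m/s.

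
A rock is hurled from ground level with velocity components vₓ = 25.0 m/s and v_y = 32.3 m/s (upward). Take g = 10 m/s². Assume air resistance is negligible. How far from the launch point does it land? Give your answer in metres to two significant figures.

Flight time T = 2 v_y0 / g = 6.460 s.
Range: R = vₓ T = 25.00 × 6.460 = 161.5 m.

160 m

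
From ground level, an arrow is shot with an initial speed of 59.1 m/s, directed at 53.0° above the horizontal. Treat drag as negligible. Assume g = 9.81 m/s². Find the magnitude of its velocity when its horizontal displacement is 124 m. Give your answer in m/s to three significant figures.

Resolve: vₓ = 59.10 cos 53.0° = 35.57 m/s and v_y0 = 59.10 sin 53.0° = 47.20 m/s.
Time to reach x = 124 m: t = x/vₓ = 124/35.57 = 3.486 s.
Vertical velocity there: v_y = v_y0 − g t = 47.20 − 9.81 × 3.486 = 13.00 m/s.
Speed: √(vₓ² + v_y²) = √(35.57² + 13.00²) = 37.87 m/s.

37.9 m/s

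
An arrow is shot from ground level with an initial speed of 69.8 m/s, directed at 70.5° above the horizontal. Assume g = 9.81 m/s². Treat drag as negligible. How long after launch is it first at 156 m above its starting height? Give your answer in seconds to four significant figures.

vₓ = 69.80 cos 70.5° = 23.30 m/s; v_y0 = 69.80 sin 70.5° = 65.80 m/s.
Set y = v_y0 t − ½ g t² = 156: 4.905 t² − 65.80 t + 156 = 0.
t = [65.80 ± √(65.80² − 2·9.81·156)] / 9.81 = (65.80 ± 35.62) / 9.81, so t = 3.077 s or t = 10.34 s.
The first (ascending) time is 3.077 s.

3.077 s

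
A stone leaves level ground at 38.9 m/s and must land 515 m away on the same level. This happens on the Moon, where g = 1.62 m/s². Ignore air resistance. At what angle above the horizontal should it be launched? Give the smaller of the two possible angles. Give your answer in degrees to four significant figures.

Level-ground range R = v₀² sin(2θ)/g ⇒ sin(2θ) = gR/v₀² = 1.62 × 515 / 38.9² = 0.5513.
2θ = 33.46° or 180° − 33.46° = 146.5°, so θ = 16.73° or 73.27°.
The smaller angle is 16.73°.

16.73°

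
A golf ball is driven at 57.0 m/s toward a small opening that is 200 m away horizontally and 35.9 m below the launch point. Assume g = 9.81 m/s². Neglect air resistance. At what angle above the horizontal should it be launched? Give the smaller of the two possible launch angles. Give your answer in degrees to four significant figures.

7.257°

Trajectory: y = x tanθ − g x² (1 + tan²θ)/(2v₀²). With x = 200, y = −35.9, v₀ = 57.0, g = 9.81:
60.39 tan²θ − 200 tanθ + (24.49) = 0.
tanθ = [200 ± √(200² − 4 × 60.39 × (24.49))] / (2 × 60.39) = (200 ± 184.6) / 120.8, giving tanθ = 0.1273 or 3.185.
θ = 7.257° or 72.57°; the smaller is 7.257°.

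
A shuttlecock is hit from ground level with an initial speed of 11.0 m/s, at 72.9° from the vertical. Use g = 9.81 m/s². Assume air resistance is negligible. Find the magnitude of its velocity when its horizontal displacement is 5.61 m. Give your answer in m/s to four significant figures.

10.70 m/s

Components: vₓ = 11.00 sin 72.9° = 10.51 m/s, v_y0 = 11.00 cos 72.9° = 3.234 m/s.
x = vₓ t ⇒ t = 5.61/10.51 = 0.5336 s.
Vertical velocity there: v_y = v_y0 − g t = 3.234 − 9.81 × 0.5336 = −2.000 m/s.
Speed: √(vₓ² + v_y²) = √(10.51² + 2.000²) = 10.70 m/s.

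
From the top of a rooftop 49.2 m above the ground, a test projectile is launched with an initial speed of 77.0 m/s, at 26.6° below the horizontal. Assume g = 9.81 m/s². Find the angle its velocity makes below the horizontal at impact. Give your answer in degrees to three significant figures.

34.0°

vₓ = 77.00 cos 26.6° = 68.85 m/s; v_y0 = −34.48 m/s (downward).
With up positive and y = 0 at the ground: y(t) = 49.2 + (−34.48) t − 4.905 t². Setting y = 0 and taking the positive root: t = [−34.48 + √(34.48² + 2·9.81·49.2)] / 9.81 = (−34.48 + 46.41) / 9.81 = 1.216 s.
At impact: v_y = v_y0 − g t = −46.41 m/s; vₓ = 68.85 m/s.
Angle below horizontal: arctan(|v_y|/vₓ) = arctan(46.41/68.85) = 33.98°.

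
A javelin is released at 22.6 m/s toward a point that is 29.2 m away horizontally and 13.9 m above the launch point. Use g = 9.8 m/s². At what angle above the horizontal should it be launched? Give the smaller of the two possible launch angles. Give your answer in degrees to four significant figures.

Trajectory: y = x tanθ − g x² (1 + tan²θ)/(2v₀²). With x = 29.2, y = 13.9, v₀ = 22.6, g = 9.80:
8.180 tan²θ − 29.2 tanθ + (22.08) = 0.
tanθ = [29.2 ± √(29.2² − 4 × 8.180 × (22.08))] / (2 × 8.180) = (29.2 ± 11.41) / 16.36, giving tanθ = 1.087 or 2.482.
θ = 47.40° or 68.06°; the smaller is 47.40°.

47.40°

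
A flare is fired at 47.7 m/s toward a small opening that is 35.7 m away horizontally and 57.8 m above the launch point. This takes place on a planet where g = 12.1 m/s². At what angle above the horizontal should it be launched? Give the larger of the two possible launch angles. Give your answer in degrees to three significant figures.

83.2°

Trajectory: y = x tanθ − g x² (1 + tan²θ)/(2v₀²). With x = 35.7, y = 57.8, v₀ = 47.7, g = 12.1:
3.389 tan²θ − 35.7 tanθ + (61.19) = 0.
tanθ = [35.7 ± √(35.7² − 4 × 3.389 × (61.19))] / (2 × 3.389) = (35.7 ± 21.10) / 6.778, giving tanθ = 2.155 or 8.380.
θ = 65.10° or 83.19°; the larger is 83.19°.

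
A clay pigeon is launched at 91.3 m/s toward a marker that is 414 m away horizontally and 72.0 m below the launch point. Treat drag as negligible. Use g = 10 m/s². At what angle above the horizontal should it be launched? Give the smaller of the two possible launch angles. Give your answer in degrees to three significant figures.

Trajectory: y = x tanθ − g x² (1 + tan²θ)/(2v₀²). With x = 414, y = −72.0, v₀ = 91.3, g = 10.0:
102.8 tan²θ − 414 tanθ + (30.81) = 0.
tanθ = [414 ± √(414² − 4 × 102.8 × (30.81))] / (2 × 102.8) = (414 ± 398.4) / 205.6, giving tanθ = 0.07585 or 3.951.
θ = 4.337° or 75.80°; the smaller is 4.337°.

4.34°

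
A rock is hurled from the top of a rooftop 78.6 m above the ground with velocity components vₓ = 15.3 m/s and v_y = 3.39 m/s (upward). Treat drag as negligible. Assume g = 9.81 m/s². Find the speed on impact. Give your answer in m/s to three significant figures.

42.3 m/s

With up positive and y = 0 at the ground: y(t) = 78.6 + (3.390) t − 4.905 t². Setting y = 0 and taking the positive root: t = [3.390 + √(3.390² + 2·9.81·78.6)] / 9.81 = (3.390 + 39.42) / 9.81 = 4.364 s.
Vertical velocity at impact: v_y = v_y0 − g t = 3.390 − 9.81 × 4.364 = −39.42 m/s.
Speed: |v| = √(vₓ² + v_y²) = √(15.30² + 39.42²) = 42.28 m/s.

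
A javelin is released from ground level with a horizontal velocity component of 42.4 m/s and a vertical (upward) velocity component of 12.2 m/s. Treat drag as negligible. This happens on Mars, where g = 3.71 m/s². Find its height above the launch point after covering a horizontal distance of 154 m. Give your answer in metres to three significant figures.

Time to reach x = 154 m: t = x/vₓ = 154/42.40 = 3.632 s.
Height: y = v_y0 t − ½ g t² = 12.20 × 3.632 − 1.855 × 3.632² = 44.31 − 24.47 = 19.84 m.

19.8 m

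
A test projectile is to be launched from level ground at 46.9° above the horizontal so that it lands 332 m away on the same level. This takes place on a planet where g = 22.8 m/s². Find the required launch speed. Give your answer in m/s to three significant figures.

87.1 m/s

On level ground R = v₀² sin 2θ / g ⇒ v₀ = √(gR / sin 2θ).
v₀ = √(22.8 × 332 / sin 93.80°) = √(7570 / 0.9978) = √7586.3 = 87.10 m/s.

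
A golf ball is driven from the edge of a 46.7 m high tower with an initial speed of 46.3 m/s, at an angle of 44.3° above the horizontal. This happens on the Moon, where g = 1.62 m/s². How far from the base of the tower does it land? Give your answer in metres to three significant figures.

vₓ = 46.30 cos 44.3° = 33.14 m/s; v_y0 = 46.30 sin 44.3° = 32.34 m/s.
Vertical motion (up positive, ground at y = 0): 0.8100 t² − (32.34) t − 46.7 = 0, so t = (32.34 + √(32.34² + 2·1.62·46.7)) / 1.62 = (32.34 + 34.60) / 1.62 = 41.32 s.
Horizontal distance: R = vₓ t = 33.14 × 41.32 = 1369 m.

1370 m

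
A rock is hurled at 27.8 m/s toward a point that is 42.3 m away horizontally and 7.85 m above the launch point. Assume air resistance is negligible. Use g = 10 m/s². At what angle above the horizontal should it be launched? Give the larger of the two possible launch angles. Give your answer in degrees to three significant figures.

Trajectory: y = x tanθ − g x² (1 + tan²θ)/(2v₀²). With x = 42.3, y = 7.85, v₀ = 27.8, g = 10.0:
11.58 tan²θ − 42.3 tanθ + (19.43) = 0.
tanθ = [42.3 ± √(42.3² − 4 × 11.58 × (19.43))] / (2 × 11.58) = (42.3 ± 29.83) / 23.15, giving tanθ = 0.5386 or 3.115.
θ = 28.31° or 72.20°; the larger is 72.20°.

72.2°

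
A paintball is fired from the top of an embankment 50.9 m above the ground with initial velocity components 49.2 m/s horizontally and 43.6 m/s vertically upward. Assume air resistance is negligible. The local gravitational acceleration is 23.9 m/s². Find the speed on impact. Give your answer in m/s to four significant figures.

The projectile lands when y = 50.9 + (43.60) t − ½·23.9·t² = 0. Positive root: t = (43.60 + √(43.60² + 2·23.9·50.9)) / 23.9 = (43.60 + 65.83) / 23.9 = 4.579 s.
Vertical velocity at impact: v_y = v_y0 − g t = 43.60 − 23.9 × 4.579 = −65.83 m/s.
Speed: |v| = √(vₓ² + v_y²) = √(49.20² + 65.83²) = 82.19 m/s.

82.19 m/s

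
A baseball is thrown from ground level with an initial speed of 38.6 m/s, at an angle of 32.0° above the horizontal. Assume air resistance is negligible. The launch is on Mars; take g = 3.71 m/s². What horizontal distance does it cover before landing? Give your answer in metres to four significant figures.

Components: vₓ = 38.60 cos 32.0° = 32.73 m/s, v_y0 = 38.60 sin 32.0° = 20.45 m/s.
Time aloft: T = 2 v_y0 / g = 2 × 20.45 / 3.71 = 11.03 s.
Range: R = vₓ T = 32.73 × 11.03 = 361.0 m.

361.0 m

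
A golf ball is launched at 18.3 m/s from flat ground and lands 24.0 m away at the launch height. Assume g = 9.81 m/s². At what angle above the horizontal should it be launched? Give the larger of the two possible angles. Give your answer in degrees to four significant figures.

Level-ground range R = v₀² sin(2θ)/g ⇒ sin(2θ) = gR/v₀² = 9.81 × 24.0 / 18.3² = 0.7030.
2θ = 44.67° or 180° − 44.67° = 135.3°, so θ = 22.34° or 67.66°.
The larger angle is 67.66°.

67.66°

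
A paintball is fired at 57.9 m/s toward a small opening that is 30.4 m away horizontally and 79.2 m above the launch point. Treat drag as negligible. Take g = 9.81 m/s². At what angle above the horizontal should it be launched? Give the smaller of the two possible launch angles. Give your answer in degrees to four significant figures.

Trajectory: y = x tanθ − g x² (1 + tan²θ)/(2v₀²). With x = 30.4, y = 79.2, v₀ = 57.9, g = 9.81:
1.352 tan²θ − 30.4 tanθ + (80.55) = 0.
tanθ = [30.4 ± √(30.4² − 4 × 1.352 × (80.55))] / (2 × 1.352) = (30.4 ± 22.10) / 2.704, giving tanθ = 3.069 or 19.41.
θ = 71.95° or 87.05°; the smaller is 71.95°.

71.95°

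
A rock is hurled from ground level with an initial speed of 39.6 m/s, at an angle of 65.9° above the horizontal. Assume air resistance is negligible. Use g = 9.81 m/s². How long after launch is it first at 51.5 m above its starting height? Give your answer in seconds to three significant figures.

vₓ = 39.60 cos 65.9° = 16.17 m/s; v_y0 = 39.60 sin 65.9° = 36.15 m/s.
Require v_y0 t − ½ g t² = 51.5, i.e. 4.905 t² − 36.15 t + 51.5 = 0.
Quadratic formula: t = (36.15 ± √296.26) / 9.81 = (36.15 ± 17.21) / 9.81 → t = 1.930 s or 5.439 s.
The first (ascending) time is 1.930 s.

1.93 s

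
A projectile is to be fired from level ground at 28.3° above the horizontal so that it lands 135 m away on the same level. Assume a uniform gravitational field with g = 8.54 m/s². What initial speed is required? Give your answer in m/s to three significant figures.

On level ground R = v₀² sin 2θ / g ⇒ v₀ = √(gR / sin 2θ).
v₀ = √(8.54 × 135 / sin 56.60°) = √(1153 / 0.8348) = √1381.0 = 37.16 m/s.

37.2 m/s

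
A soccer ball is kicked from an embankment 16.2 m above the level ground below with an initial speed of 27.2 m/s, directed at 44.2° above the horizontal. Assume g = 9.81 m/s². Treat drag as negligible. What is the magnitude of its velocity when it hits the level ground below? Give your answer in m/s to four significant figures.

32.52 m/s

Resolve: vₓ = 27.20 cos 44.2° = 19.50 m/s and v_y0 = 27.20 sin 44.2° = 18.96 m/s.
The projectile lands when y = 16.2 + (18.96) t − ½·9.81·t² = 0. Positive root: t = (18.96 + √(18.96² + 2·9.81·16.2)) / 9.81 = (18.96 + 26.03) / 9.81 = 4.586 s.
Vertical velocity at impact: v_y = v_y0 − g t = 18.96 − 9.81 × 4.586 = −26.03 m/s.
Speed: |v| = √(vₓ² + v_y²) = √(19.50² + 26.03²) = 32.52 m/s.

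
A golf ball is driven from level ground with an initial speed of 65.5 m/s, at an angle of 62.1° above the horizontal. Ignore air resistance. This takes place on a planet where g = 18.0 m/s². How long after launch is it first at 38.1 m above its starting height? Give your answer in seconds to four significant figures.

vₓ = 65.50 cos 62.1° = 30.65 m/s; v_y0 = 65.50 sin 62.1° = 57.89 m/s.
Set y = v_y0 t − ½ g t² = 38.1: 9.000 t² − 57.89 t + 38.1 = 0.
Quadratic formula: t = (57.89 ± √1979.3) / 18.0 = (57.89 ± 44.49) / 18.0 → t = 0.7443 s or 5.688 s.
The first (ascending) time is 0.7443 s.

0.7443 s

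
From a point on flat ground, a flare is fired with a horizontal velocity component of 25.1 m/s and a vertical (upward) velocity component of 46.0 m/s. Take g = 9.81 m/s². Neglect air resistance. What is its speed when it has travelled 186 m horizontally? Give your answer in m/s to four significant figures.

Time to reach x = 186 m: t = x/vₓ = 186/25.10 = 7.410 s.
Vertical velocity there: v_y = v_y0 − g t = 46.00 − 9.81 × 7.410 = −26.70 m/s.
Speed: √(vₓ² + v_y²) = √(25.10² + 26.70²) = 36.64 m/s.

36.64 m/s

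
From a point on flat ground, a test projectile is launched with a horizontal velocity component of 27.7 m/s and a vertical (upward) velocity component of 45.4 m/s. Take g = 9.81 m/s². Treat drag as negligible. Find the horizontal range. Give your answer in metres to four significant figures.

256.4 m

Flight time T = 2 v_y0 / g = 9.256 s.
Horizontal distance R = vₓ T = 27.70 × 9.256 = 256.4 m.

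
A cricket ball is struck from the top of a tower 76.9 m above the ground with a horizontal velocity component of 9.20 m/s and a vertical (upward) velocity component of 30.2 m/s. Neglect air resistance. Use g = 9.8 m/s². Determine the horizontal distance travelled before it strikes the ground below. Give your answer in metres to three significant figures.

Vertical motion (up positive, ground at y = 0): 4.900 t² − (30.20) t − 76.9 = 0, so t = (30.20 + √(30.20² + 2·9.80·76.9)) / 9.80 = (30.20 + 49.19) / 9.80 = 8.101 s.
Horizontal distance: R = vₓ t = 9.200 × 8.101 = 74.53 m.

74.5 m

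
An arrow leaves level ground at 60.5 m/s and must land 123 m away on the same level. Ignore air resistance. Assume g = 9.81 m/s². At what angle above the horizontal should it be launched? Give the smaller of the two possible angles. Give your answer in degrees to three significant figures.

From R = (v₀²/g) sin 2θ: sin 2θ = 9.81 × 123 / 3660.2 = 0.3297.
2θ = 19.25° or 180° − 19.25° = 160.8°, so θ = 9.624° or 80.38°.
The smaller angle is 9.624°.

9.62°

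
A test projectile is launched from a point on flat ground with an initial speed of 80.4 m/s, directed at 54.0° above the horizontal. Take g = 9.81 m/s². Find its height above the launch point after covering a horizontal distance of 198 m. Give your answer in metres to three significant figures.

186 m

Components: vₓ = 80.40 cos 54.0° = 47.26 m/s, v_y0 = 80.40 sin 54.0° = 65.04 m/s.
At x = 198 m, t = x/vₓ = 198/47.26 = 4.190 s.
Height: y = v_y0 t − ½ g t² = 65.04 × 4.190 − 4.905 × 4.190² = 272.5 − 86.10 = 186.4 m.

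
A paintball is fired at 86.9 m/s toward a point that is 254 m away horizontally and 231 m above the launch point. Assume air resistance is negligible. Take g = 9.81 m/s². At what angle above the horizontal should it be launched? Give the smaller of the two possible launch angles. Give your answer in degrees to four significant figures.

54.38°

Trajectory: y = x tanθ − g x² (1 + tan²θ)/(2v₀²). With x = 254, y = 231, v₀ = 86.9, g = 9.81:
41.91 tan²θ − 254 tanθ + (272.9) = 0.
tanθ = [254 ± √(254² − 4 × 41.91 × (272.9))] / (2 × 41.91) = (254 ± 137.0) / 83.81, giving tanθ = 1.396 or 4.665.
θ = 54.38° or 77.90°; the smaller is 54.38°.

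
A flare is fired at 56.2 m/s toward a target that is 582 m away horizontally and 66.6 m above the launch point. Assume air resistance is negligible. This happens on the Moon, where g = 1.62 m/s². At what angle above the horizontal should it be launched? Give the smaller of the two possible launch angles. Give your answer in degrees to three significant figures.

Trajectory: y = x tanθ − g x² (1 + tan²θ)/(2v₀²). With x = 582, y = 66.6, v₀ = 56.2, g = 1.62:
86.87 tan²θ − 582 tanθ + (153.5) = 0.
tanθ = [582 ± √(582² − 4 × 86.87 × (153.5))] / (2 × 86.87) = (582 ± 534.2) / 173.7, giving tanθ = 0.2750 or 6.425.
θ = 15.37° or 81.15°; the smaller is 15.37°.

15.4°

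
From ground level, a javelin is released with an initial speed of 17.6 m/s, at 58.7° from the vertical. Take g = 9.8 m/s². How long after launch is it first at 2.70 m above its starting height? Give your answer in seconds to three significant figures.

Resolve: vₓ = 17.60 sin 58.7° = 15.04 m/s and v_y0 = 17.60 cos 58.7° = 9.144 m/s.
Set y = v_y0 t − ½ g t² = 2.70: 4.900 t² − 9.144 t + 2.70 = 0.
t = [9.144 ± √(9.144² − 2·9.80·2.70)] / 9.80 = (9.144 ± 5.539) / 9.80, so t = 0.3678 s or t = 1.498 s.
The first (ascending) time is 0.3678 s.

0.368 s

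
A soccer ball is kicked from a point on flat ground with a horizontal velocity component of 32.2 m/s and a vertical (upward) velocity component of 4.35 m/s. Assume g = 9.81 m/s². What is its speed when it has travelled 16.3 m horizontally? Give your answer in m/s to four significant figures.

At x = 16.3 m, t = x/vₓ = 16.3/32.20 = 0.5062 s.
Vertical velocity there: v_y = v_y0 − g t = 4.350 − 9.81 × 0.5062 = −0.6159 m/s.
Speed: √(vₓ² + v_y²) = √(32.20² + 0.6159²) = 32.21 m/s.

32.21 m/s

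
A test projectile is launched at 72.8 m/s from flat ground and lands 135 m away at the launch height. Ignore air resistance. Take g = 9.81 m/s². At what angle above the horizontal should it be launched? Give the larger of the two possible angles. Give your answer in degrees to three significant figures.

Level-ground range R = v₀² sin(2θ)/g ⇒ sin(2θ) = gR/v₀² = 9.81 × 135 / 72.8² = 0.2499.
2θ = 14.47° or 180° − 14.47° = 165.5°, so θ = 7.235° or 82.76°.
The larger angle is 82.76°.

82.8°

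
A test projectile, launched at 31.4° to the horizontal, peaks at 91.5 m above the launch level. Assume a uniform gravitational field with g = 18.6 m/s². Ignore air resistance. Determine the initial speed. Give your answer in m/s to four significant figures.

At the peak v_y = 0, so v_y0 = √(2gH) = √(2 × 18.6 × 91.5) = 58.34 m/s.
v_y0 = v₀ sin θ ⇒ v₀ = 58.34 / sin 31.4° = 112.0 m/s.

112.0 m/s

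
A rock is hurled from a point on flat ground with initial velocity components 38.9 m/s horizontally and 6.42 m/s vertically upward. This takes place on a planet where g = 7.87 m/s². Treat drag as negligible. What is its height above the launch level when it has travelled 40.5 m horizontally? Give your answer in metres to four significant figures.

Time to reach x = 40.5 m: t = x/vₓ = 40.5/38.90 = 1.041 s.
Height: y = v_y0 t − ½ g t² = 6.420 × 1.041 − 3.935 × 1.041² = 6.684 − 4.265 = 2.419 m.

2.419 m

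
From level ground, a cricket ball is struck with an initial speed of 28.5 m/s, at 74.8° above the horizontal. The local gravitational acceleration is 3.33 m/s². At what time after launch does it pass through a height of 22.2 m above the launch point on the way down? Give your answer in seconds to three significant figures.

15.7 s

Horizontal component vₓ = 28.50 cos 74.8° = 7.472 m/s; vertical v_y0 = 28.50 sin 74.8° = 27.50 m/s.
Require v_y0 t − ½ g t² = 22.2, i.e. 1.665 t² − 27.50 t + 22.2 = 0.
t = [27.50 ± √(27.50² − 2·3.33·22.2)] / 3.33 = (27.50 ± 24.67) / 3.33, so t = 0.8510 s or t = 15.67 s.
The descending-branch root is 15.67 s.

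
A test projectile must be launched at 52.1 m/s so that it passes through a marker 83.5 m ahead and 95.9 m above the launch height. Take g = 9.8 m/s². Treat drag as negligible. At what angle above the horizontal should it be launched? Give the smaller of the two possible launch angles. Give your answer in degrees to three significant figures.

60.6°

Trajectory: y = x tanθ − g x² (1 + tan²θ)/(2v₀²). With x = 83.5, y = 95.9, v₀ = 52.1, g = 9.80:
12.59 tan²θ − 83.5 tanθ + (108.5) = 0.
tanθ = [83.5 ± √(83.5² − 4 × 12.59 × (108.5))] / (2 × 12.59) = (83.5 ± 38.87) / 25.17, giving tanθ = 1.773 or 4.861.
θ = 60.58° or 78.38°; the smaller is 60.58°.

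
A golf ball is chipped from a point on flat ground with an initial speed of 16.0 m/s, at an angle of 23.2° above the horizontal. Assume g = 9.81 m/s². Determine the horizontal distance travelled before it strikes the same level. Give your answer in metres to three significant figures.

Resolve: vₓ = 16.00 cos 23.2° = 14.71 m/s and v_y0 = 16.00 sin 23.2° = 6.303 m/s.
Time aloft: T = 2 v_y0 / g = 2 × 6.303 / 9.81 = 1.285 s.
Range: R = vₓ T = 14.71 × 1.285 = 18.90 m.

18.9 m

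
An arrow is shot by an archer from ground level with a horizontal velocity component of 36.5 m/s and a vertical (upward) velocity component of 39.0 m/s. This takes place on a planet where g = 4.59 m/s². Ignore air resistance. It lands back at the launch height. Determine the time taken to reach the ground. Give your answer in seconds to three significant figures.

Time of flight on level ground: T = 2 v_y0 / g = 2 × 39.00 / 4.59 = 16.99 s.

17.0 s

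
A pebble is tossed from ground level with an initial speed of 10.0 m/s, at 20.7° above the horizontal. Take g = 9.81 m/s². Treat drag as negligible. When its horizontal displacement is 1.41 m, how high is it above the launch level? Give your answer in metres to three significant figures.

Components: vₓ = 10.00 cos 20.7° = 9.354 m/s, v_y0 = 10.00 sin 20.7° = 3.535 m/s.
Time to reach x = 1.41 m: t = x/vₓ = 1.41/9.354 = 0.1507 s.
Height: y = v_y0 t − ½ g t² = 3.535 × 0.1507 − 4.905 × 0.1507² = 0.5328 − 0.1114 = 0.4214 m.

0.421 m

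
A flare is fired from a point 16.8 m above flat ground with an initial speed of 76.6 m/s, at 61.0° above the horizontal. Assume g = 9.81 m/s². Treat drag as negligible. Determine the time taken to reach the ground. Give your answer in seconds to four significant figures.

Components: vₓ = 76.60 cos 61.0° = 37.14 m/s, v_y0 = 76.60 sin 61.0° = 67.00 m/s.
Vertical motion (up positive, ground at y = 0): 4.905 t² − (67.00) t − 16.8 = 0, so t = (67.00 + √(67.00² + 2·9.81·16.8)) / 9.81 = (67.00 + 69.41) / 9.81 = 13.91 s.

13.91 s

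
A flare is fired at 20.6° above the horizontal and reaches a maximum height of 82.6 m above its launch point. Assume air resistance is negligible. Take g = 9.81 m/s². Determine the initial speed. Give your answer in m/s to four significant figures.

At the peak v_y = 0, so v_y0 = √(2gH) = √(2 × 9.81 × 82.6) = 40.26 m/s.
v_y0 = v₀ sin θ ⇒ v₀ = 40.26 / sin 20.6° = 114.4 m/s.

114.4 m/s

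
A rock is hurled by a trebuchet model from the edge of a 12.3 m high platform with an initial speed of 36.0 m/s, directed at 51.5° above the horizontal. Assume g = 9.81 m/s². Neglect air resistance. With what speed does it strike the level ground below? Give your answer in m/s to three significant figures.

39.2 m/s

Resolve: vₓ = 36.00 cos 51.5° = 22.41 m/s and v_y0 = 36.00 sin 51.5° = 28.17 m/s.
The projectile lands when y = 12.3 + (28.17) t − ½·9.81·t² = 0. Positive root: t = (28.17 + √(28.17² + 2·9.81·12.3)) / 9.81 = (28.17 + 32.17) / 9.81 = 6.152 s.
Vertical velocity at impact: v_y = v_y0 − g t = 28.17 − 9.81 × 6.152 = −32.17 m/s.
Speed: |v| = √(vₓ² + v_y²) = √(22.41² + 32.17²) = 39.21 m/s.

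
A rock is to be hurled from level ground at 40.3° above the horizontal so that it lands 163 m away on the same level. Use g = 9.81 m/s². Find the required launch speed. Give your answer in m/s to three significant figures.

40.3 m/s

From R = (v₀² / g) sin 2θ: v₀ = √(gR / sin 2θ).
v₀ = √(9.81 × 163 / sin 80.60°) = √(1599 / 0.9866) = √1620.8 = 40.26 m/s.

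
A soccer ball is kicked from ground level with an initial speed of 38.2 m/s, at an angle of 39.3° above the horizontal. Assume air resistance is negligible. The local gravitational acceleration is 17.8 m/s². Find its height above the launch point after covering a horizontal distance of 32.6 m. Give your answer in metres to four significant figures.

vₓ = 38.20 cos 39.3° = 29.56 m/s; v_y0 = 38.20 sin 39.3° = 24.20 m/s.
At x = 32.6 m, t = x/vₓ = 32.6/29.56 = 1.103 s.
Height: y = v_y0 t − ½ g t² = 24.20 × 1.103 − 8.900 × 1.103² = 26.68 − 10.82 = 15.86 m.

15.86 m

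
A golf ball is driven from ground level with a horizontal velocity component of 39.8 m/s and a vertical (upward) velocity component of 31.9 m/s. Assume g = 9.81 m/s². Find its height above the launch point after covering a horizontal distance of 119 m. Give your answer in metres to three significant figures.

x = vₓ t ⇒ t = 119/39.80 = 2.990 s.
Height: y = v_y0 t − ½ g t² = 31.90 × 2.990 − 4.905 × 2.990² = 95.38 − 43.85 = 51.53 m.

51.5 m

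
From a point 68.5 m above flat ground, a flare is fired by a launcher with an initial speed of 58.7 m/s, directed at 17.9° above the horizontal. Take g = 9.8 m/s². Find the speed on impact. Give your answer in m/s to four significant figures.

69.20 m/s

Components: vₓ = 58.70 cos 17.9° = 55.86 m/s, v_y0 = 58.70 sin 17.9° = 18.04 m/s.
With up positive and y = 0 at the ground: y(t) = 68.5 + (18.04) t − 4.900 t². Setting y = 0 and taking the positive root: t = [18.04 + √(18.04² + 2·9.80·68.5)] / 9.80 = (18.04 + 40.84) / 9.80 = 6.009 s.
Vertical velocity at impact: v_y = v_y0 − g t = 18.04 − 9.80 × 6.009 = −40.84 m/s.
Speed: |v| = √(vₓ² + v_y²) = √(55.86² + 40.84²) = 69.20 m/s.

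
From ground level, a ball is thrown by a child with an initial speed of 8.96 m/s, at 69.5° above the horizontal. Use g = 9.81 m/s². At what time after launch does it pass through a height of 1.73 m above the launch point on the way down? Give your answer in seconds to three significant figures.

Resolve: vₓ = 8.960 cos 69.5° = 3.138 m/s and v_y0 = 8.960 sin 69.5° = 8.393 m/s.
Require v_y0 t − ½ g t² = 1.73, i.e. 4.905 t² − 8.393 t + 1.73 = 0.
t = [8.393 ± √(8.393² − 2·9.81·1.73)] / 9.81 = (8.393 ± 6.041) / 9.81, so t = 0.2397 s or t = 1.471 s.
The descending-branch root is 1.471 s.

1.47 s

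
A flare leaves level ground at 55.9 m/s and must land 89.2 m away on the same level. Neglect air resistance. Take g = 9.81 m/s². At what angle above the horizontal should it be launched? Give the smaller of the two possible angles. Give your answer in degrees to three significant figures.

8.13°

R = v₀² sin 2θ / g gives sin 2θ = gR/v₀² = 9.81·89.2/55.9² = 0.2800.
2θ = 16.26° or 180° − 16.26° = 163.7°, so θ = 8.131° or 81.87°.
The smaller angle is 8.131°.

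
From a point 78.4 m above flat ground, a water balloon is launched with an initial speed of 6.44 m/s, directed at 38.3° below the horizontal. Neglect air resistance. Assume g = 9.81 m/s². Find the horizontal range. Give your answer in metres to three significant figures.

Resolve: vₓ = 6.440 cos 38.3° = 5.054 m/s and v_y0 = −3.991 m/s (downward).
With up positive and y = 0 at the ground: y(t) = 78.4 + (−3.991) t − 4.905 t². Setting y = 0 and taking the positive root: t = [−3.991 + √(3.991² + 2·9.81·78.4)] / 9.81 = (−3.991 + 39.42) / 9.81 = 3.612 s.
Horizontal distance: R = vₓ t = 5.054 × 3.612 = 18.25 m.

18.3 m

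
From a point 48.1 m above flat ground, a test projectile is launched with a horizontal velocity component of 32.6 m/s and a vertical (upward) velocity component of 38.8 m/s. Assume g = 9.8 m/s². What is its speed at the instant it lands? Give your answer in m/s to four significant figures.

59.25 m/s

The projectile lands when y = 48.1 + (38.80) t − ½·9.80·t² = 0. Positive root: t = (38.80 + √(38.80² + 2·9.80·48.1)) / 9.80 = (38.80 + 49.48) / 9.80 = 9.008 s.
Vertical velocity at impact: v_y = v_y0 − g t = 38.80 − 9.80 × 9.008 = −49.48 m/s.
Speed: |v| = √(vₓ² + v_y²) = √(32.60² + 49.48²) = 59.25 m/s.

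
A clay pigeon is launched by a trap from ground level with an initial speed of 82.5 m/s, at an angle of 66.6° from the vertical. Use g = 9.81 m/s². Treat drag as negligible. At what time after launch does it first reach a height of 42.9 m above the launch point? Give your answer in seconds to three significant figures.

1.79 s

Resolve: vₓ = 82.50 sin 66.6° = 75.71 m/s and v_y0 = 82.50 cos 66.6° = 32.76 m/s.
Require v_y0 t − ½ g t² = 42.9, i.e. 4.905 t² − 32.76 t + 42.9 = 0.
t = [32.76 ± √(32.76² − 2·9.81·42.9)] / 9.81 = (32.76 ± 15.23) / 9.81, so t = 1.788 s or t = 4.892 s.
The first (ascending) time is 1.788 s.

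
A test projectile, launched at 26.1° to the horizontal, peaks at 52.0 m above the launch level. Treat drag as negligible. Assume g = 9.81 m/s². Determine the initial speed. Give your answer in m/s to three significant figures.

72.6 m/s

At the peak v_y = 0, so v_y0 = √(2gH) = √(2 × 9.81 × 52.0) = 31.94 m/s.
v_y0 = v₀ sin θ ⇒ v₀ = 31.94 / sin 26.1° = 72.60 m/s.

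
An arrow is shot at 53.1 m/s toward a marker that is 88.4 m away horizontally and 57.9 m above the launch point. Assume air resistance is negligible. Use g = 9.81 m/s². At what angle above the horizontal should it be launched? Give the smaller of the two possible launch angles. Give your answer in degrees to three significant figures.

43.4°

Trajectory: y = x tanθ − g x² (1 + tan²θ)/(2v₀²). With x = 88.4, y = 57.9, v₀ = 53.1, g = 9.81:
13.59 tan²θ − 88.4 tanθ + (71.49) = 0.
tanθ = [88.4 ± √(88.4² − 4 × 13.59 × (71.49))] / (2 × 13.59) = (88.4 ± 62.67) / 27.19, giving tanθ = 0.9465 or 5.556.
θ = 43.43° or 79.80°; the smaller is 43.43°.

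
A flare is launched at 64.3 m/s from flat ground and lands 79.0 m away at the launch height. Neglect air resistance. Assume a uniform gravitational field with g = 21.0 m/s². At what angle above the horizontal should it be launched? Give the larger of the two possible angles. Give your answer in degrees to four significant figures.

78.17°

Level-ground range R = v₀² sin(2θ)/g ⇒ sin(2θ) = gR/v₀² = 21.0 × 79.0 / 64.3² = 0.4013.
2θ = 23.66° or 180° − 23.66° = 156.3°, so θ = 11.83° or 78.17°.
The larger angle is 78.17°.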